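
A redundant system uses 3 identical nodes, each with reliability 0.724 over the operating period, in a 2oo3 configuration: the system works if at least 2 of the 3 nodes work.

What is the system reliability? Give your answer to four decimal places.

0.8135

R = Σ_{i=2}^{3} C(3,i) p^i (1−p)^{3−i} with p = 0.724
C(3,2)·0.724^2·0.276^1 = 0.434018
C(3,3)·0.724^3·0.276^0 = 0.379503
Sum = 0.8135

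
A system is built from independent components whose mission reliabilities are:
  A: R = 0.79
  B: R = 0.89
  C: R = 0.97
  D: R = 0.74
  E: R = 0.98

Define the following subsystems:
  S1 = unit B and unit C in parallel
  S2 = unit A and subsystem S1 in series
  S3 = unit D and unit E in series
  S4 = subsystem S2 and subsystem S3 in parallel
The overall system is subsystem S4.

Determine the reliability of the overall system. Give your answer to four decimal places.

0.9416

Parallel (B and C): 1 − (1 − 0.890000)(1 − 0.970000) = 0.996700
Series (A and [0.996700]): 0.790000 × 0.996700 = 0.787393
Series (D and E): 0.740000 × 0.980000 = 0.725200
Parallel ([0.787393] and [0.725200]): 1 − (1 − 0.787393)(1 − 0.725200) = 0.9416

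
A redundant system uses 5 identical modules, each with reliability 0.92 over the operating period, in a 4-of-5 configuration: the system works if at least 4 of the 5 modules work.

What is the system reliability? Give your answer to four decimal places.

0.9456

R = Σ_{i=4}^{5} C(5,i) p^i (1−p)^{5−i} with p = 0.92
C(5,4)·0.92^4·0.08^1 = 0.286557
C(5,5)·0.92^5·0.08^0 = 0.659082
Sum = 0.9456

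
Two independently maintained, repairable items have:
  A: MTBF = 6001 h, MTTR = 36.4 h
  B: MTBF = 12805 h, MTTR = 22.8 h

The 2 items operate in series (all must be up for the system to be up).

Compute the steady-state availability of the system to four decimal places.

A(A) = MTBF/(MTBF+MTTR) = 6001/(6001+36.4) = 0.993971
A(B) = MTBF/(MTBF+MTTR) = 12805/(12805+22.8) = 0.998223
Series availability: 0.993971 × 0.998223 = 0.9922

0.9922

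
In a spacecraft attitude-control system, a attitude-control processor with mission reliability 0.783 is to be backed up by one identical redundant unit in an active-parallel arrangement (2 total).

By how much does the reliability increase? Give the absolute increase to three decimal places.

R_before = 0.783
R_after = 1 − (1 − 0.783)^2 = 0.953
ΔR = 0.953 − 0.783 = 0.170

0.170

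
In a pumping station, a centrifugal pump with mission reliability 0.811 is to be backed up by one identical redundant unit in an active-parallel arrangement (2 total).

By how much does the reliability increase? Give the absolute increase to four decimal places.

0.1533

R_before = 0.811
R_after = 1 − (1 − 0.811)^2 = 0.9643
ΔR = 0.9643 − 0.811 = 0.1533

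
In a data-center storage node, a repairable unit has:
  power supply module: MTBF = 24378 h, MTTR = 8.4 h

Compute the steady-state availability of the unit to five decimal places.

0.99966

A(power supply module) = MTBF/(MTBF+MTTR) = 24378/(24378+8.4) = 0.99966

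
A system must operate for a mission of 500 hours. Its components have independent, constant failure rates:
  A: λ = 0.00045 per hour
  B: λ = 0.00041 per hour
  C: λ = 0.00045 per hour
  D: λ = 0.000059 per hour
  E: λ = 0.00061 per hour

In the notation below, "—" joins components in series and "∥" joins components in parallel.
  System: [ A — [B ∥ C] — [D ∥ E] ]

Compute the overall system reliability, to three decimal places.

0.763

R(A) = exp(−0.00045 × 500) = 0.79852
R(B) = exp(−0.00041 × 500) = 0.81465
R(C) = exp(−0.00045 × 500) = 0.79852
R(D) = exp(−0.000059 × 500) = 0.97093
R(E) = exp(−0.00061 × 500) = 0.73712
Parallel (B and C): 1 − (1 − 0.81465)(1 − 0.79852) = 0.96266
Parallel (D and E): 1 − (1 − 0.97093)(1 − 0.73712) = 0.99236
Series (A, [0.96266], and [0.99236]): 0.79852 × 0.96266 × 0.99236 = 0.763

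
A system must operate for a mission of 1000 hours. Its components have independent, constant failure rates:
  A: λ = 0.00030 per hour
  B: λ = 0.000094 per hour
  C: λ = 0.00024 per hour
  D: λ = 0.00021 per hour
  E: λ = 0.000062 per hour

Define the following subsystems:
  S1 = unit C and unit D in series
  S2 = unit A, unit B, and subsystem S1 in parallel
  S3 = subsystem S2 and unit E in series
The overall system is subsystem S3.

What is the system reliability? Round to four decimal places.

R(A) = exp(−0.00030 × 1000) = 0.740818
R(B) = exp(−0.000094 × 1000) = 0.910283
R(C) = exp(−0.00024 × 1000) = 0.786628
R(D) = exp(−0.00021 × 1000) = 0.810584
R(E) = exp(−0.000062 × 1000) = 0.939883
Series (C and D): 0.786628 × 0.810584 = 0.637628
Parallel (A, B, and [0.637628]): 1 − (1 − 0.740818)(1 − 0.910283)(1 − 0.637628) = 0.991574
Series ([0.991574] and E): 0.991574 × 0.939883 = 0.9320

0.9320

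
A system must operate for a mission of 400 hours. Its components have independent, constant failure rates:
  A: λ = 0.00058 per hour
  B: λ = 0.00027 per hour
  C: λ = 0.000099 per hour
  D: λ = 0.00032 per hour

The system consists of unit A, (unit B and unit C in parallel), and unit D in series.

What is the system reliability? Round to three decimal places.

0.695

R(A) = exp(−0.00058 × 400) = 0.79295
R(B) = exp(−0.00027 × 400) = 0.89763
R(C) = exp(−0.000099 × 400) = 0.96117
R(D) = exp(−0.00032 × 400) = 0.87985
Parallel (B and C): 1 − (1 − 0.89763)(1 − 0.96117) = 0.99602
Series (A, [0.99602], and D): 0.79295 × 0.99602 × 0.87985 = 0.695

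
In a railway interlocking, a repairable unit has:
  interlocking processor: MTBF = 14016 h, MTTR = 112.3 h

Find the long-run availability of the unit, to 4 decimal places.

0.9921

A(interlocking processor) = MTBF/(MTBF+MTTR) = 14016/(14016+112.3) = 0.9921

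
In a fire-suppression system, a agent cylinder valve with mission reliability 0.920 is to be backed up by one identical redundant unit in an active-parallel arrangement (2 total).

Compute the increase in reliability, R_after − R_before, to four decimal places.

0.0736

R_before = 0.920
R_after = 1 − (1 − 0.920)^2 = 0.9936
ΔR = 0.9936 − 0.920 = 0.0736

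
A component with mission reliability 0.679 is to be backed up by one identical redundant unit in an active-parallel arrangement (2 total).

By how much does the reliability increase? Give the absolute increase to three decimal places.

0.218

R_before = 0.679
R_after = 1 − (1 − 0.679)^2 = 0.897
ΔR = 0.897 − 0.679 = 0.218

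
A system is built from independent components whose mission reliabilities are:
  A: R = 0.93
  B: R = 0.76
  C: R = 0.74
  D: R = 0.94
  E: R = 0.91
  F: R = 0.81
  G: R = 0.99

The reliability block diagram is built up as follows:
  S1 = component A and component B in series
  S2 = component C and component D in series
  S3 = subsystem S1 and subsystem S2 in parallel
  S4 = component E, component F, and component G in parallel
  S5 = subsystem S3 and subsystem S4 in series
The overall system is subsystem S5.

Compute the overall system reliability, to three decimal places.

0.911

Series (A and B): 0.93000 × 0.76000 = 0.70680
Series (C and D): 0.74000 × 0.94000 = 0.69560
Parallel ([0.70680] and [0.69560]): 1 − (1 − 0.70680)(1 − 0.69560) = 0.91075
Parallel (E, F, and G): 1 − (1 − 0.91000)(1 − 0.81000)(1 − 0.99000) = 0.99983
Series ([0.91075] and [0.99983]): 0.91075 × 0.99983 = 0.911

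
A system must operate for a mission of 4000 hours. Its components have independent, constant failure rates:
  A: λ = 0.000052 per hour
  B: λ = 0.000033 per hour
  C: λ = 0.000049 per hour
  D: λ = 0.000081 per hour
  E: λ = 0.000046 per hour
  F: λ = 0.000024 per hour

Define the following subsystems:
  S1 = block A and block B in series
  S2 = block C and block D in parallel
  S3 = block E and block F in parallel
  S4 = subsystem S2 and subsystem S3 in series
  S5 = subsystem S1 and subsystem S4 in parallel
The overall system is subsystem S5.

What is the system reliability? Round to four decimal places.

0.9816

R(A) = exp(−0.000052 × 4000) = 0.812207
R(B) = exp(−0.000033 × 4000) = 0.876341
R(C) = exp(−0.000049 × 4000) = 0.822012
R(D) = exp(−0.000081 × 4000) = 0.723250
R(E) = exp(−0.000046 × 4000) = 0.831936
R(F) = exp(−0.000024 × 4000) = 0.908464
Series (A and B): 0.812207 × 0.876341 = 0.711770
Parallel (C and D): 1 − (1 − 0.822012)(1 − 0.723250) = 0.950742
Parallel (E and F): 1 − (1 − 0.831936)(1 − 0.908464) = 0.984616
Series ([0.950742] and [0.984616]): 0.950742 × 0.984616 = 0.936116
Parallel ([0.711770] and [0.936116]): 1 − (1 − 0.711770)(1 − 0.936116) = 0.9816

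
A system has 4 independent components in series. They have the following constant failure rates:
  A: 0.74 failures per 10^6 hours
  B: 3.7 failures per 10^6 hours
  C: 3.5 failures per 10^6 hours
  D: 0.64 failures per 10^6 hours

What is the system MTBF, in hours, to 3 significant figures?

Series of exponential components: λ_sys = Σ λ_i
λ_sys = 0.00000074 + 0.0000037 + 0.0000035 + 0.00000064 = 8.5800e-06 /h
MTBF = 1 / λ_sys = 117000 h

117000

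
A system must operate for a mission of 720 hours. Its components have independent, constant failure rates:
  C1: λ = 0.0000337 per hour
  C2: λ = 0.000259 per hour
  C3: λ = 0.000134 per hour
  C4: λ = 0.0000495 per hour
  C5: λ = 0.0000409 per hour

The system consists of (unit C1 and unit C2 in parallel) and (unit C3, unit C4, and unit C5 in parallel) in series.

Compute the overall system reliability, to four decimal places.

R(C1) = exp(−0.0000337 × 720) = 0.976028
R(C2) = exp(−0.000259 × 720) = 0.829875
R(C3) = exp(−0.000134 × 720) = 0.908028
R(C4) = exp(−0.0000495 × 720) = 0.964988
R(C5) = exp(−0.0000409 × 720) = 0.970981
Parallel (C1 and C2): 1 − (1 − 0.976028)(1 − 0.829875) = 0.995922
Parallel (C3, C4, and C5): 1 − (1 − 0.908028)(1 − 0.964988)(1 − 0.970981) = 0.999907
Series ([0.995922] and [0.999907]): 0.995922 × 0.999907 = 0.9958

0.9958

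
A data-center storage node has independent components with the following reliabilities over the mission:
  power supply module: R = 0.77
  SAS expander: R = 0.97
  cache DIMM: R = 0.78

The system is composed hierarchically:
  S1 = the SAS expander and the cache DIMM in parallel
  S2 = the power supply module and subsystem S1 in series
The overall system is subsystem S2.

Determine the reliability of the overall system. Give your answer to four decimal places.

Parallel (SAS expander and cache DIMM): 1 − (1 − 0.970000)(1 − 0.780000) = 0.993400
Series (power supply module and [0.993400]): 0.770000 × 0.993400 = 0.7649

0.7649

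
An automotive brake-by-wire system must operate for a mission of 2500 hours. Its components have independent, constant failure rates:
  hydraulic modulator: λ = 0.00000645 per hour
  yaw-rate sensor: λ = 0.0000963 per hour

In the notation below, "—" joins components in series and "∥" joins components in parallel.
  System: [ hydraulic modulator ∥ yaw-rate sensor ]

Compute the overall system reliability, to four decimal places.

R(hydraulic modulator) = exp(−0.00000645 × 2500) = 0.984004
R(yaw-rate sensor) = exp(−0.0000963 × 2500) = 0.786038
Parallel (hydraulic modulator and yaw-rate sensor): 1 − (1 − 0.984004)(1 − 0.786038) = 0.9966

0.9966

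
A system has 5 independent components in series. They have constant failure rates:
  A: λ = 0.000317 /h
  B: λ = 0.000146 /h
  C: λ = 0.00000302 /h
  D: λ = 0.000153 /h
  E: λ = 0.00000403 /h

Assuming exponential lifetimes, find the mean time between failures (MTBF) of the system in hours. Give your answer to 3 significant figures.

1610

Series of exponential components: λ_sys = Σ λ_i
λ_sys = 0.000317 + 0.000146 + 0.00000302 + 0.000153 + 0.00000403 = 6.2305e-04 /h
MTBF = 1 / λ_sys = 1610 h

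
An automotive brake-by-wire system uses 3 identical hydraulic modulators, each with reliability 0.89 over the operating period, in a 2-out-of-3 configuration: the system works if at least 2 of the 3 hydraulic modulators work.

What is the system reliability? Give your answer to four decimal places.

R = Σ_{i=2}^{3} C(3,i) p^i (1−p)^{3−i} with p = 0.89
C(3,2)·0.89^2·0.11^1 = 0.261393
C(3,3)·0.89^3·0.11^0 = 0.704969
Sum = 0.9664

0.9664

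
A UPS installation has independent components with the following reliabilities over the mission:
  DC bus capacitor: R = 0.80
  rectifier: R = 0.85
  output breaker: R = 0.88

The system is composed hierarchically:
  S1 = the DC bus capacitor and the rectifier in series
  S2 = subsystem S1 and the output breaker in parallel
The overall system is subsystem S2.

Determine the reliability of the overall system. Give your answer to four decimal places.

Series (DC bus capacitor and rectifier): 0.800000 × 0.850000 = 0.680000
Parallel ([0.680000] and output breaker): 1 − (1 − 0.680000)(1 − 0.880000) = 0.9616

0.9616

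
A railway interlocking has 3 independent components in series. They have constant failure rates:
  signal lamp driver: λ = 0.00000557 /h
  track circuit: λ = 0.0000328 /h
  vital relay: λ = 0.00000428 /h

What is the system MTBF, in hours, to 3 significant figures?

Series of exponential components: λ_sys = Σ λ_i
λ_sys = 0.00000557 + 0.0000328 + 0.00000428 = 4.2650e-05 /h
MTBF = 1 / λ_sys = 23400 h

23400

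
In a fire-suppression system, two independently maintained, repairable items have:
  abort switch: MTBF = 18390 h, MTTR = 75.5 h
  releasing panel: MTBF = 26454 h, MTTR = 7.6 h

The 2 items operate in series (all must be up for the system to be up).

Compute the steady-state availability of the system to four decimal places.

0.9956

A(abort switch) = MTBF/(MTBF+MTTR) = 18390/(18390+75.5) = 0.995911
A(releasing panel) = MTBF/(MTBF+MTTR) = 26454/(26454+7.6) = 0.999713
Series availability: 0.995911 × 0.999713 = 0.9956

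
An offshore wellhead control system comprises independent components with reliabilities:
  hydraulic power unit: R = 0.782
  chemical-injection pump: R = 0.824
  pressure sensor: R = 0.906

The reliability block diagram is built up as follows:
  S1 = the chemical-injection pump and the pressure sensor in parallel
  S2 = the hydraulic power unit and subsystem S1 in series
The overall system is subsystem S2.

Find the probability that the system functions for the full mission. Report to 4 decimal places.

0.7691

Parallel (chemical-injection pump and pressure sensor): 1 − (1 − 0.824000)(1 − 0.906000) = 0.983456
Series (hydraulic power unit and [0.983456]): 0.782000 × 0.983456 = 0.7691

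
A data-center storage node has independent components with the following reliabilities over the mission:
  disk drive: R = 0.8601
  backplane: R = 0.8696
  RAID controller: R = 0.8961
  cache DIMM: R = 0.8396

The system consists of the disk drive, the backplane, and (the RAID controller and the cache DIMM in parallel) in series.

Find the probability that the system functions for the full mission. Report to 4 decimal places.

Parallel (RAID controller and cache DIMM): 1 − (1 − 0.896100)(1 − 0.839600) = 0.983334
Series (disk drive, backplane, and [0.983334]): 0.860100 × 0.869600 × 0.983334 = 0.7355

0.7355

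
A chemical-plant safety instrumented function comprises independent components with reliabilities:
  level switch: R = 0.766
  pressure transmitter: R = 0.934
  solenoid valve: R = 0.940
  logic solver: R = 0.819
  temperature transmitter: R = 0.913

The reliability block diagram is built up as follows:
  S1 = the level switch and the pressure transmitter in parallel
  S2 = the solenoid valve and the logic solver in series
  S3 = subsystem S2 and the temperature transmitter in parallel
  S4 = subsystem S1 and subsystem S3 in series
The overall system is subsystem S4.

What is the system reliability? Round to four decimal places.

Parallel (level switch and pressure transmitter): 1 − (1 − 0.766000)(1 − 0.934000) = 0.984556
Series (solenoid valve and logic solver): 0.940000 × 0.819000 = 0.769860
Parallel ([0.769860] and temperature transmitter): 1 − (1 − 0.769860)(1 − 0.913000) = 0.979978
Series ([0.984556] and [0.979978]): 0.984556 × 0.979978 = 0.9648

0.9648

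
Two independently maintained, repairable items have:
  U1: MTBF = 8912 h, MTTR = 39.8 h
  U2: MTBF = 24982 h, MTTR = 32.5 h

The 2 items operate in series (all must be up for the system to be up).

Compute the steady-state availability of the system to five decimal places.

0.99426

A(U1) = MTBF/(MTBF+MTTR) = 8912/(8912+39.8) = 0.995554
A(U2) = MTBF/(MTBF+MTTR) = 24982/(24982+32.5) = 0.998701
Series availability: 0.995554 × 0.998701 = 0.99426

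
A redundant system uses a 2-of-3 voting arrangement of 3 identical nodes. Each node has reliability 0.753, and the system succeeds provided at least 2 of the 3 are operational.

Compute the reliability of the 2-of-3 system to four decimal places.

R = Σ_{i=2}^{3} C(3,i) p^i (1−p)^{3−i} with p = 0.753
C(3,2)·0.753^2·0.247^1 = 0.420154
C(3,3)·0.753^3·0.247^0 = 0.426958
Sum = 0.8471

0.8471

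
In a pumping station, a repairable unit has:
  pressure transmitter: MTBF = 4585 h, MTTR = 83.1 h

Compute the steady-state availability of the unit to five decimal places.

A(pressure transmitter) = MTBF/(MTBF+MTTR) = 4585/(4585+83.1) = 0.98220

0.98220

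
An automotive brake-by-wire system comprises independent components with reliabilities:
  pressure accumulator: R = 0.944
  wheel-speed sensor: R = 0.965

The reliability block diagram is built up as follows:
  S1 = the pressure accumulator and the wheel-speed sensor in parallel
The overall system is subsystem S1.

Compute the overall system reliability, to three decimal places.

0.998

Parallel (pressure accumulator and wheel-speed sensor): 1 − (1 − 0.94400)(1 − 0.96500) = 0.998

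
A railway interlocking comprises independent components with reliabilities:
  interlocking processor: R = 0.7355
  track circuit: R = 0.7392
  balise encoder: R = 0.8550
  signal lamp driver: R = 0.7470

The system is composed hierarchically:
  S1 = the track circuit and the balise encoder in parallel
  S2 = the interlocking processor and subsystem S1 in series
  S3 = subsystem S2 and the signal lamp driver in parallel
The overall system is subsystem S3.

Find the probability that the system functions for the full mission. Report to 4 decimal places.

Parallel (track circuit and balise encoder): 1 − (1 − 0.739200)(1 − 0.855000) = 0.962184
Series (interlocking processor and [0.962184]): 0.735500 × 0.962184 = 0.707686
Parallel ([0.707686] and signal lamp driver): 1 − (1 − 0.707686)(1 − 0.747000) = 0.9260

0.9260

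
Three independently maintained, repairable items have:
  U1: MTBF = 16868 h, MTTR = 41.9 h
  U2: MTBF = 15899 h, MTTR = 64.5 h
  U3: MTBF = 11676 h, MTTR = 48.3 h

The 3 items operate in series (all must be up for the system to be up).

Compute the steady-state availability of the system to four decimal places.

0.9894

A(U1) = MTBF/(MTBF+MTTR) = 16868/(16868+41.9) = 0.997522
A(U2) = MTBF/(MTBF+MTTR) = 15899/(15899+64.5) = 0.995960
A(U3) = MTBF/(MTBF+MTTR) = 11676/(11676+48.3) = 0.995880
Series availability: 0.997522 × 0.995960 × 0.995880 = 0.9894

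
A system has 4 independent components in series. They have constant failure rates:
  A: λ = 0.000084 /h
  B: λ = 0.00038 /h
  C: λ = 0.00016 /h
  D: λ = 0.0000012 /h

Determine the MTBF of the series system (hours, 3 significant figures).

1600

Series of exponential components: λ_sys = Σ λ_i
λ_sys = 0.000084 + 0.00038 + 0.00016 + 0.0000012 = 6.2520e-04 /h
MTBF = 1 / λ_sys = 1600 h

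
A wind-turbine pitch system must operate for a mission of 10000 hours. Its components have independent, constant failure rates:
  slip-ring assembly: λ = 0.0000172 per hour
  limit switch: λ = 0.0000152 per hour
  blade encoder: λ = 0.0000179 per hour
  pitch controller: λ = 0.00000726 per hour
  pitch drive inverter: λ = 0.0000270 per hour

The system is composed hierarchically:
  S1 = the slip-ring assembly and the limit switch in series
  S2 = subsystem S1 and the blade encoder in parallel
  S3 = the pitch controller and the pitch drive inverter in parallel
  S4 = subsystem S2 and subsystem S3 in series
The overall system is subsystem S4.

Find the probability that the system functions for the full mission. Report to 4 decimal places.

R(slip-ring assembly) = exp(−0.0000172 × 10000) = 0.841979
R(limit switch) = exp(−0.0000152 × 10000) = 0.858988
R(blade encoder) = exp(−0.0000179 × 10000) = 0.836106
R(pitch controller) = exp(−0.00000726 × 10000) = 0.929973
R(pitch drive inverter) = exp(−0.0000270 × 10000) = 0.763379
Series (slip-ring assembly and limit switch): 0.841979 × 0.858988 = 0.723250
Parallel ([0.723250] and blade encoder): 1 − (1 − 0.723250)(1 − 0.836106) = 0.954642
Parallel (pitch controller and pitch drive inverter): 1 − (1 − 0.929973)(1 − 0.763379) = 0.983430
Series ([0.954642] and [0.983430]): 0.954642 × 0.983430 = 0.9388

0.9388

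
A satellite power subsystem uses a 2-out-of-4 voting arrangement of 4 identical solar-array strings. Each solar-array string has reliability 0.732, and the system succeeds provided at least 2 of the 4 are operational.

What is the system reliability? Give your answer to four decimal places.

R = Σ_{i=2}^{4} C(4,i) p^i (1−p)^{4−i} with p = 0.732
C(4,2)·0.732^2·0.268^2 = 0.230910
C(4,3)·0.732^3·0.268^1 = 0.420463
C(4,4)·0.732^4·0.268^0 = 0.287107
Sum = 0.9385

0.9385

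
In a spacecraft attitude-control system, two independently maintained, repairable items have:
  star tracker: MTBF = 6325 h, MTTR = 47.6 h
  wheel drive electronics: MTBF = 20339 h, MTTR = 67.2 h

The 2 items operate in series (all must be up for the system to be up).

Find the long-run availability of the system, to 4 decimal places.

A(star tracker) = MTBF/(MTBF+MTTR) = 6325/(6325+47.6) = 0.992531
A(wheel drive electronics) = MTBF/(MTBF+MTTR) = 20339/(20339+67.2) = 0.996707
Series availability: 0.992531 × 0.996707 = 0.9893

0.9893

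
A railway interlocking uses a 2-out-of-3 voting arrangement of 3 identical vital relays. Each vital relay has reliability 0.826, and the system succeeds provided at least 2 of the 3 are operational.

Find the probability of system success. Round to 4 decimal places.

R = Σ_{i=2}^{3} C(3,i) p^i (1−p)^{3−i} with p = 0.826
C(3,2)·0.826^2·0.174^1 = 0.356148
C(3,3)·0.826^3·0.174^0 = 0.563560
Sum = 0.9197

0.9197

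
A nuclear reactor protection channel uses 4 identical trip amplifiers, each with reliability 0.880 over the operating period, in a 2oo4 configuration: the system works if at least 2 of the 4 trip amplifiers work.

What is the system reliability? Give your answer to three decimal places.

0.994

R = Σ_{i=2}^{4} C(4,i) p^i (1−p)^{4−i} with p = 0.880
C(4,2)·0.880^2·0.120^2 = 0.06691
C(4,3)·0.880^3·0.120^1 = 0.32711
C(4,4)·0.880^4·0.120^0 = 0.59970
Sum = 0.994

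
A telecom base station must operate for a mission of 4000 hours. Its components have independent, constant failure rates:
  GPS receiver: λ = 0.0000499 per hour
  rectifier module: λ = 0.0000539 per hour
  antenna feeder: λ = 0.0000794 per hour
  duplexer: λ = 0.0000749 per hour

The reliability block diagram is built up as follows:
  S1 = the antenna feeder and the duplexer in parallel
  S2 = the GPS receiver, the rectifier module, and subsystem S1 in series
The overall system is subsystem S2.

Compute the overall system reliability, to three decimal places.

R(GPS receiver) = exp(−0.0000499 × 4000) = 0.81906
R(rectifier module) = exp(−0.0000539 × 4000) = 0.80606
R(antenna feeder) = exp(−0.0000794 × 4000) = 0.72789
R(duplexer) = exp(−0.0000749 × 4000) = 0.74111
Parallel (antenna feeder and duplexer): 1 − (1 − 0.72789)(1 − 0.74111) = 0.92955
Series (GPS receiver, rectifier module, and [0.92955]): 0.81906 × 0.80606 × 0.92955 = 0.614

0.614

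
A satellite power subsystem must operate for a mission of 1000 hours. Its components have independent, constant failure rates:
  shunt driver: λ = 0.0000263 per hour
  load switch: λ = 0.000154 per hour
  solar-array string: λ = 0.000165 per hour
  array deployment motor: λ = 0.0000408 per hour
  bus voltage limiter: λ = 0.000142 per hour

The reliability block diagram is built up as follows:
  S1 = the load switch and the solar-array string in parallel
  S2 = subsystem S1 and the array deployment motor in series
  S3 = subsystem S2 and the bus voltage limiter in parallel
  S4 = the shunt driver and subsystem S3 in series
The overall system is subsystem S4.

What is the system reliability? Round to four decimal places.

0.9662

R(shunt driver) = exp(−0.0000263 × 1000) = 0.974043
R(load switch) = exp(−0.000154 × 1000) = 0.857272
R(solar-array string) = exp(−0.000165 × 1000) = 0.847894
R(array deployment motor) = exp(−0.0000408 × 1000) = 0.960021
R(bus voltage limiter) = exp(−0.000142 × 1000) = 0.867621
Parallel (load switch and solar-array string): 1 − (1 − 0.857272)(1 − 0.847894) = 0.978290
Series ([0.978290] and array deployment motor): 0.978290 × 0.960021 = 0.939179
Parallel ([0.939179] and bus voltage limiter): 1 − (1 − 0.939179)(1 − 0.867621) = 0.991949
Series (shunt driver and [0.991949]): 0.974043 × 0.991949 = 0.9662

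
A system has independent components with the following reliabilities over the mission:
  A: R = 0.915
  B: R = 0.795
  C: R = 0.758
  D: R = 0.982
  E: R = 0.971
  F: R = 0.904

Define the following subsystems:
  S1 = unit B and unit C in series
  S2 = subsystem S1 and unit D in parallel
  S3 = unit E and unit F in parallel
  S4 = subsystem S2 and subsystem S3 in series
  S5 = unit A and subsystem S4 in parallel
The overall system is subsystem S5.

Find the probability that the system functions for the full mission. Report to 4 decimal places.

0.9992

Series (B and C): 0.795000 × 0.758000 = 0.602610
Parallel ([0.602610] and D): 1 − (1 − 0.602610)(1 − 0.982000) = 0.992847
Parallel (E and F): 1 − (1 − 0.971000)(1 − 0.904000) = 0.997216
Series ([0.992847] and [0.997216]): 0.992847 × 0.997216 = 0.990083
Parallel (A and [0.990083]): 1 − (1 − 0.915000)(1 − 0.990083) = 0.9992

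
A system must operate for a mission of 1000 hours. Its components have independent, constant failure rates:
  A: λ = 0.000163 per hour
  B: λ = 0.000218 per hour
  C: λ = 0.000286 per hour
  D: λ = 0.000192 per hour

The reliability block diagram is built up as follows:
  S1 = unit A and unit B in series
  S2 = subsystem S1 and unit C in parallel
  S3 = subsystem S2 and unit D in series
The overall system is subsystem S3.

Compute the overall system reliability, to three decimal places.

0.760

R(A) = exp(−0.000163 × 1000) = 0.84959
R(B) = exp(−0.000218 × 1000) = 0.80413
R(C) = exp(−0.000286 × 1000) = 0.75126
R(D) = exp(−0.000192 × 1000) = 0.82531
Series (A and B): 0.84959 × 0.80413 = 0.68318
Parallel ([0.68318] and C): 1 − (1 − 0.68318)(1 − 0.75126) = 0.92119
Series ([0.92119] and D): 0.92119 × 0.82531 = 0.760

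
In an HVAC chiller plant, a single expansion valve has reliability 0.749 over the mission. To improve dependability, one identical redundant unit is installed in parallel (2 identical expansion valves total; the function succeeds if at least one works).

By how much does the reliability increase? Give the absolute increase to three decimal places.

0.188

R_before = 0.749
R_after = 1 − (1 − 0.749)^2 = 0.937
ΔR = 0.937 − 0.749 = 0.188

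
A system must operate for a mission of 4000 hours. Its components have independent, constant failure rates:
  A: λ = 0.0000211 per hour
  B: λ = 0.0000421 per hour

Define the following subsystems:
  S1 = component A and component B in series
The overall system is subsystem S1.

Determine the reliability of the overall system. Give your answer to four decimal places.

R(A) = exp(−0.0000211 × 4000) = 0.919064
R(B) = exp(−0.0000421 × 4000) = 0.845016
Series (A and B): 0.919064 × 0.845016 = 0.7766

0.7766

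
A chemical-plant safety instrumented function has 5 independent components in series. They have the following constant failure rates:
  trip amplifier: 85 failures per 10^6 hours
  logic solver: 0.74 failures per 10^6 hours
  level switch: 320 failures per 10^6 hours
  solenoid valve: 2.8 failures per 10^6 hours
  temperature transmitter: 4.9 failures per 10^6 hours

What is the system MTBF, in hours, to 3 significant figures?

2420

Series of exponential components: λ_sys = Σ λ_i
λ_sys = 0.000085 + 0.00000074 + 0.00032 + 0.0000028 + 0.0000049 = 4.1344e-04 /h
MTBF = 1 / λ_sys = 2420 h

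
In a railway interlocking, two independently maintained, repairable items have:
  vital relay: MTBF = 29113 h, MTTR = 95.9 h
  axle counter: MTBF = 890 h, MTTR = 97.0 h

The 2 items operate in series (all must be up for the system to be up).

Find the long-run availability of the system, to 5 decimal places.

A(vital relay) = MTBF/(MTBF+MTTR) = 29113/(29113+95.9) = 0.996717
A(axle counter) = MTBF/(MTBF+MTTR) = 890/(890+97.0) = 0.901722
Series availability: 0.996717 × 0.901722 = 0.89876

0.89876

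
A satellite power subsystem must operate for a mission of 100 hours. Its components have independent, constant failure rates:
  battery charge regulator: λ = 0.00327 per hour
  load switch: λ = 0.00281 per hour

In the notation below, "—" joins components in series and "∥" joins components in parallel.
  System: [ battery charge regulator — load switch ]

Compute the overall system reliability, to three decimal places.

R(battery charge regulator) = exp(−0.00327 × 100) = 0.72108
R(load switch) = exp(−0.00281 × 100) = 0.75503
Series (battery charge regulator and load switch): 0.72108 × 0.75503 = 0.544

0.544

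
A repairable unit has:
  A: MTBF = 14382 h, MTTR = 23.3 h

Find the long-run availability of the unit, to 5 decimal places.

0.99838

A(A) = MTBF/(MTBF+MTTR) = 14382/(14382+23.3) = 0.99838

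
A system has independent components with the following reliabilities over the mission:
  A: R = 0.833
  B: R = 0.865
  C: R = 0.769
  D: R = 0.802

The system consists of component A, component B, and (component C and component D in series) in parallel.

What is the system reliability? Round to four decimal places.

0.9914

Series (C and D): 0.769000 × 0.802000 = 0.616738
Parallel (A, B, and [0.616738]): 1 − (1 − 0.833000)(1 − 0.865000)(1 − 0.616738) = 0.9914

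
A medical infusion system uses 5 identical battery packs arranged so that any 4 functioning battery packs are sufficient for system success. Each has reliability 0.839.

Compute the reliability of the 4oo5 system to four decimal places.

R = Σ_{i=4}^{5} C(5,i) p^i (1−p)^{5−i} with p = 0.839
C(5,4)·0.839^4·0.161^1 = 0.398881
C(5,5)·0.839^5·0.161^0 = 0.415729
Sum = 0.8146

0.8146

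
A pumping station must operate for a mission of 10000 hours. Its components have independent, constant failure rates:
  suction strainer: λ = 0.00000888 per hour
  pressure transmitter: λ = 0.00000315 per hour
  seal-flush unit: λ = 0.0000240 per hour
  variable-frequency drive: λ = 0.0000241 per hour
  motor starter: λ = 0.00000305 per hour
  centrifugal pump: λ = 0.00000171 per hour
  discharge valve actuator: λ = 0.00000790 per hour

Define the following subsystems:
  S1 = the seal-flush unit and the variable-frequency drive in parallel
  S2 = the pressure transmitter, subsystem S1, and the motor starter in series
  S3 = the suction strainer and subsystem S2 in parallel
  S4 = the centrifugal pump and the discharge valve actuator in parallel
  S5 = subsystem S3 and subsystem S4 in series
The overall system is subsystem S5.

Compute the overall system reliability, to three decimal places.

R(suction strainer) = exp(−0.00000888 × 10000) = 0.91503
R(pressure transmitter) = exp(−0.00000315 × 10000) = 0.96899
R(seal-flush unit) = exp(−0.0000240 × 10000) = 0.78663
R(variable-frequency drive) = exp(−0.0000241 × 10000) = 0.78584
R(motor starter) = exp(−0.00000305 × 10000) = 0.96996
R(centrifugal pump) = exp(−0.00000171 × 10000) = 0.98305
R(discharge valve actuator) = exp(−0.00000790 × 10000) = 0.92404
Parallel (seal-flush unit and variable-frequency drive): 1 − (1 − 0.78663)(1 − 0.78584) = 0.95430
Series (pressure transmitter, [0.95430], and motor starter): 0.96899 × 0.95430 × 0.96996 = 0.89693
Parallel (suction strainer and [0.89693]): 1 − (1 − 0.91503)(1 − 0.89693) = 0.99124
Parallel (centrifugal pump and discharge valve actuator): 1 − (1 − 0.98305)(1 − 0.92404) = 0.99871
Series ([0.99124] and [0.99871]): 0.99124 × 0.99871 = 0.990

0.990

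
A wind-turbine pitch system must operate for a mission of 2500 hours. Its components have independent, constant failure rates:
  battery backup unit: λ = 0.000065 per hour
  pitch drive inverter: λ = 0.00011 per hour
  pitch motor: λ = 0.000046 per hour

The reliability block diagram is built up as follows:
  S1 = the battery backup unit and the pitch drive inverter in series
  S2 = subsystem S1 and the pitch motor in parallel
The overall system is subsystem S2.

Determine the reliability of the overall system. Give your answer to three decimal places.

0.962

R(battery backup unit) = exp(−0.000065 × 2500) = 0.85002
R(pitch drive inverter) = exp(−0.00011 × 2500) = 0.75957
R(pitch motor) = exp(−0.000046 × 2500) = 0.89137
Series (battery backup unit and pitch drive inverter): 0.85002 × 0.75957 = 0.64565
Parallel ([0.64565] and pitch motor): 1 − (1 − 0.64565)(1 − 0.89137) = 0.962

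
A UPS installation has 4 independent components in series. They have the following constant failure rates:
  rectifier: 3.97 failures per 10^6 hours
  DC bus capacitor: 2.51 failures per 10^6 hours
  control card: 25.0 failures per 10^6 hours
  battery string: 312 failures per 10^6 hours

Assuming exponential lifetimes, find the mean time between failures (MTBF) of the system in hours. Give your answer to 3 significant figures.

Series of exponential components: λ_sys = Σ λ_i
λ_sys = 0.00000397 + 0.00000251 + 0.0000250 + 0.000312 = 3.4348e-04 /h
MTBF = 1 / λ_sys = 2910 h

2910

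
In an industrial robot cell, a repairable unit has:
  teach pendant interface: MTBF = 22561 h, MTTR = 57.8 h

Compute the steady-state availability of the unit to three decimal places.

A(teach pendant interface) = MTBF/(MTBF+MTTR) = 22561/(22561+57.8) = 0.997

0.997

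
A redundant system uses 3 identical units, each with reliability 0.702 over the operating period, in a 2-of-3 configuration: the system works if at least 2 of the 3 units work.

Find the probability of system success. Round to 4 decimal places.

R = Σ_{i=2}^{3} C(3,i) p^i (1−p)^{3−i} with p = 0.702
C(3,2)·0.702^2·0.298^1 = 0.440567
C(3,3)·0.702^3·0.298^0 = 0.345948
Sum = 0.7865

0.7865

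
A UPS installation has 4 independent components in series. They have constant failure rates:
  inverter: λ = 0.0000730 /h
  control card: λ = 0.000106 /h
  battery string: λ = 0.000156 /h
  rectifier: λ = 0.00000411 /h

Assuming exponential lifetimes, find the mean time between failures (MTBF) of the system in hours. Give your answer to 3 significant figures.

2950

Series of exponential components: λ_sys = Σ λ_i
λ_sys = 0.0000730 + 0.000106 + 0.000156 + 0.00000411 = 3.3911e-04 /h
MTBF = 1 / λ_sys = 2950 h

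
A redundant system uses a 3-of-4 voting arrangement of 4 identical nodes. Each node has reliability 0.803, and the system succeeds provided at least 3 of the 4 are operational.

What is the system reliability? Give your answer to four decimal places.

0.8238

R = Σ_{i=3}^{4} C(4,i) p^i (1−p)^{4−i} with p = 0.803
C(4,3)·0.803^3·0.197^1 = 0.408012
C(4,4)·0.803^4·0.197^0 = 0.415779
Sum = 0.8238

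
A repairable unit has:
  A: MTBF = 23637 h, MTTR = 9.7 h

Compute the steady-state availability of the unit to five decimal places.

0.99959

A(A) = MTBF/(MTBF+MTTR) = 23637/(23637+9.7) = 0.99959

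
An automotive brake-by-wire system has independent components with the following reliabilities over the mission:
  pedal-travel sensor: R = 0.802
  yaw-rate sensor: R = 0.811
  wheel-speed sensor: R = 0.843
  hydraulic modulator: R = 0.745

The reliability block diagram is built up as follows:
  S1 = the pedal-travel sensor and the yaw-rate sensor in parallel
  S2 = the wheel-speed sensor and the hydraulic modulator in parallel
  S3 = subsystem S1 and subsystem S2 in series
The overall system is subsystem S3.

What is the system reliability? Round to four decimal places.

0.9240

Parallel (pedal-travel sensor and yaw-rate sensor): 1 − (1 − 0.802000)(1 − 0.811000) = 0.962578
Parallel (wheel-speed sensor and hydraulic modulator): 1 − (1 − 0.843000)(1 − 0.745000) = 0.959965
Series ([0.962578] and [0.959965]): 0.962578 × 0.959965 = 0.9240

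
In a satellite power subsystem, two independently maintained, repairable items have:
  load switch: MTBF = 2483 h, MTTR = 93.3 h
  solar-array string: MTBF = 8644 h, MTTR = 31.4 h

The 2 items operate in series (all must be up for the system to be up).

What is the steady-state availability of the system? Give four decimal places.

A(load switch) = MTBF/(MTBF+MTTR) = 2483/(2483+93.3) = 0.963785
A(solar-array string) = MTBF/(MTBF+MTTR) = 8644/(8644+31.4) = 0.996381
Series availability: 0.963785 × 0.996381 = 0.9603

0.9603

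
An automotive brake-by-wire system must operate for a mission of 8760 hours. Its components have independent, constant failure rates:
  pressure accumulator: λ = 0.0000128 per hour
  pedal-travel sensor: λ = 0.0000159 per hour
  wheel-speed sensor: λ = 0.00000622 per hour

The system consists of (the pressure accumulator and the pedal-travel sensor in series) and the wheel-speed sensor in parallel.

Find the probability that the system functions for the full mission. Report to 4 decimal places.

0.9882

R(pressure accumulator) = exp(−0.0000128 × 8760) = 0.893930
R(pedal-travel sensor) = exp(−0.0000159 × 8760) = 0.869981
R(wheel-speed sensor) = exp(−0.00000622 × 8760) = 0.946971
Series (pressure accumulator and pedal-travel sensor): 0.893930 × 0.869981 = 0.777702
Parallel ([0.777702] and wheel-speed sensor): 1 − (1 − 0.777702)(1 − 0.946971) = 0.9882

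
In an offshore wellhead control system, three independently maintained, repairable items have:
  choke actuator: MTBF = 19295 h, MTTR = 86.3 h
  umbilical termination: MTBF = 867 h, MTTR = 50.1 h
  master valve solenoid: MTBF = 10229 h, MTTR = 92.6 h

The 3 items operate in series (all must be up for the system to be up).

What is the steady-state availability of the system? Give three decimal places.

A(choke actuator) = MTBF/(MTBF+MTTR) = 19295/(19295+86.3) = 0.995547
A(umbilical termination) = MTBF/(MTBF+MTTR) = 867/(867+50.1) = 0.945371
A(master valve solenoid) = MTBF/(MTBF+MTTR) = 10229/(10229+92.6) = 0.991029
Series availability: 0.995547 × 0.945371 × 0.991029 = 0.933

0.933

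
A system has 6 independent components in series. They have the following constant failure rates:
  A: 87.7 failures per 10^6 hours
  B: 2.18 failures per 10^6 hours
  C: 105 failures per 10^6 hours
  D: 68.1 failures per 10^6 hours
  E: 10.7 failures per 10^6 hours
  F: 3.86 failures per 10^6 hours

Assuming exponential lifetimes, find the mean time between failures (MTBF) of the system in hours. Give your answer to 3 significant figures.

Series of exponential components: λ_sys = Σ λ_i
λ_sys = 0.0000877 + 0.00000218 + 0.000105 + 0.0000681 + 0.0000107 + 0.00000386 = 2.7754e-04 /h
MTBF = 1 / λ_sys = 3600 h

3600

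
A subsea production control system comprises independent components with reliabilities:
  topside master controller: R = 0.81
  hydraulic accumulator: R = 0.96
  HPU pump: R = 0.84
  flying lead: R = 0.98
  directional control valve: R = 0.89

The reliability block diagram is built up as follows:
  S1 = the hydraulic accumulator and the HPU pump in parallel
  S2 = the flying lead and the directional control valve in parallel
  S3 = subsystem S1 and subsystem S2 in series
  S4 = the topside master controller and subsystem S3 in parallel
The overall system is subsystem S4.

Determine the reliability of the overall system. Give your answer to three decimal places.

Parallel (hydraulic accumulator and HPU pump): 1 − (1 − 0.96000)(1 − 0.84000) = 0.99360
Parallel (flying lead and directional control valve): 1 − (1 − 0.98000)(1 − 0.89000) = 0.99780
Series ([0.99360] and [0.99780]): 0.99360 × 0.99780 = 0.99141
Parallel (topside master controller and [0.99141]): 1 − (1 − 0.81000)(1 − 0.99141) = 0.998

0.998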